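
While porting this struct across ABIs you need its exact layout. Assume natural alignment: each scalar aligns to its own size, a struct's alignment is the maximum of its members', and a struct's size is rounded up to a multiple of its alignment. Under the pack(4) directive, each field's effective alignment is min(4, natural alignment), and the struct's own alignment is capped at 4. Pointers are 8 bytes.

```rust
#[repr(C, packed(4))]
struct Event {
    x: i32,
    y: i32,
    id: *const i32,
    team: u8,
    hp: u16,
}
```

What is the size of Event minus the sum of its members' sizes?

@0: x [4B, align 4] → 4
@4: y [4B, align 4] → 8
@8: id [8B, align 4] → 16
@16: team [1B, align 1] → 17
+1 pad (align 2)
@18: hp [2B, align 2] → 20
size 20, align 4
data bytes 19, size 20 → padding 1

1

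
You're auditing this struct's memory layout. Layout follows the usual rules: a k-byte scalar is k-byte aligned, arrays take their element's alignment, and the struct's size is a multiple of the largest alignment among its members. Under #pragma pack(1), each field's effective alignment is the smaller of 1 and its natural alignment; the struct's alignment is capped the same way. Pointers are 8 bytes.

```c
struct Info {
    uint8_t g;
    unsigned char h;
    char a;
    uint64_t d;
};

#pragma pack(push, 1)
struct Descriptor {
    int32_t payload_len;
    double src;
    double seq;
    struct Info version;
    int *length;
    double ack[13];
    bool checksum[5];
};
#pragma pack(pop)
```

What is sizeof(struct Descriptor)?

Info: g at 0 (size 1, align 1) → ends 1; h at 1 (size 1, align 1) → ends 2; a at 2 (size 1, align 1) → ends 3; pad 5 to align 8 for d; d at 8 (size 8, align 8) → ends 16; total 16 bytes, alignment 8
payload_len at 0 (size 4, align 1) → ends 4
src at 4 (size 8, align 1) → ends 12
seq at 12 (size 8, align 1) → ends 20
version at 20 (size 16, align 1) → ends 36
length at 36 (size 8, align 1) → ends 44
ack at 44 (size 104, align 1) → ends 148
checksum at 148 (size 5, align 1) → ends 153
total 153 bytes, alignment 1

153 bytes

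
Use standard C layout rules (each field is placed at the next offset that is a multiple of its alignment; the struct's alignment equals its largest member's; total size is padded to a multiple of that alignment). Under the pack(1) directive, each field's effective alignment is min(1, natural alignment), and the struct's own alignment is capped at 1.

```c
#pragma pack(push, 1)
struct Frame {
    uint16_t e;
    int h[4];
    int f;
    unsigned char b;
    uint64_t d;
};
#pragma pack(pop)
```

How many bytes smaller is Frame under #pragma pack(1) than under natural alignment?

9

natural layout:
  @0: e [2B, align 2] → 2
  +2 pad (align 4)
  @4: h [16B, align 4] → 20
  @20: f [4B, align 4] → 24
  @24: b [1B, align 1] → 25
  +7 pad (align 8)
  @32: d [8B, align 8] → 40
  size 40, align 8
packed(1) layout:
  @0: e [2B, align 1] → 2
  @2: h [16B, align 1] → 18
  @18: f [4B, align 1] → 22
  @22: b [1B, align 1] → 23
  @23: d [8B, align 1] → 31
  size 31, align 1
40 − 31 = 9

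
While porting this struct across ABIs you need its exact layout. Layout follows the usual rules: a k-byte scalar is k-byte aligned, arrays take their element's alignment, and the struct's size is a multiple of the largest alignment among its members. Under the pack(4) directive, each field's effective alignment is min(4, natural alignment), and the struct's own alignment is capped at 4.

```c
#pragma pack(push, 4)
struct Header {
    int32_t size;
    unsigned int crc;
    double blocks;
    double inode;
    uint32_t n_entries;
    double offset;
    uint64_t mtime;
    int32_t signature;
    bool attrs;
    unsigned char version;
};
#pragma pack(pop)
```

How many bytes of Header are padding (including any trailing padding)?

2

0..4  size  (4B, 4-aligned)
4..8  crc  (4B, 4-aligned)
8..16  blocks  (8B, 4-aligned)
16..24  inode  (8B, 4-aligned)
24..28  n_entries  (4B, 4-aligned)
28..36  offset  (8B, 4-aligned)
36..44  mtime  (8B, 4-aligned)
44..48  signature  (4B, 4-aligned)
48..49  attrs  (1B, 1-aligned)
49..50  version  (1B, 1-aligned)
50..52  -- tail padding (2B)
sizeof = 52, alignof = 4
data bytes 50, size 52 → padding 2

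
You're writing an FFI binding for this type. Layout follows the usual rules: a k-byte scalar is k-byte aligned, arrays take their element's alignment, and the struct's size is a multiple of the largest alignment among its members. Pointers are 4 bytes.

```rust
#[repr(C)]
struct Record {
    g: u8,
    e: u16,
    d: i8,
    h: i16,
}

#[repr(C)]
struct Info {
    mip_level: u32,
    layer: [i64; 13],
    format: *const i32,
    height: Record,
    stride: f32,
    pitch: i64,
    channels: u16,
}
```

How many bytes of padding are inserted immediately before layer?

Record: 0..1  g  (1B, 1-aligned); 1..2  -- padding (1B); 2..4  e  (2B, 2-aligned); 4..5  d  (1B, 1-aligned); 5..6  -- padding (1B); 6..8  h  (2B, 2-aligned); sizeof = 8, alignof = 2
0..4  mip_level  (4B, 4-aligned)
4..8  -- padding (4B)
8..112  layer  (104B, 8-aligned)

4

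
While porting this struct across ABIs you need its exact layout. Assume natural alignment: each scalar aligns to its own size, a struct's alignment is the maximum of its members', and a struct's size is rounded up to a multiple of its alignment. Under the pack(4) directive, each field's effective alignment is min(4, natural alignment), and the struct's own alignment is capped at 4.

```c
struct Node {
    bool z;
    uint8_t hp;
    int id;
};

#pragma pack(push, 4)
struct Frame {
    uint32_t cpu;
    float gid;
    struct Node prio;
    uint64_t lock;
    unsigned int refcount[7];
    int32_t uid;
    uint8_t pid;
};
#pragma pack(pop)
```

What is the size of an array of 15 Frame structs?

Node: z at 0 (size 1, align 1) → ends 1; hp at 1 (size 1, align 1) → ends 2; pad 2 to align 4 for id; id at 4 (size 4, align 4) → ends 8; total 8 bytes, alignment 4
cpu at 0 (size 4, align 4) → ends 4
gid at 4 (size 4, align 4) → ends 8
prio at 8 (size 8, align 4) → ends 16
lock at 16 (size 8, align 4) → ends 24
refcount at 24 (size 28, align 4) → ends 52
uid at 52 (size 4, align 4) → ends 56
pid at 56 (size 1, align 1) → ends 57
tail pad 3 to reach multiple of 4
total 60 bytes, alignment 4
array of 15: 15 × 60 = 900

900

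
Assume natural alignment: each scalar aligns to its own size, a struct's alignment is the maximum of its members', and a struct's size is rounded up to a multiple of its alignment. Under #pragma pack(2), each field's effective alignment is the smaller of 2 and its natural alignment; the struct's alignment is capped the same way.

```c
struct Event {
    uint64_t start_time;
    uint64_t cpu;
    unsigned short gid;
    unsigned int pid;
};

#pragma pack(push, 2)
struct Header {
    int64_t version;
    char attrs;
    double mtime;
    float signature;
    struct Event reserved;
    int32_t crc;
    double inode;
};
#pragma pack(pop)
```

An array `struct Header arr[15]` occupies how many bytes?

Event: start_time at 0 (size 8, align 8) → ends 8; cpu at 8 (size 8, align 8) → ends 16; gid at 16 (size 2, align 2) → ends 18; pad 2 to align 4 for pid; pid at 20 (size 4, align 4) → ends 24; total 24 bytes, alignment 8
version at 0 (size 8, align 2) → ends 8
attrs at 8 (size 1, align 1) → ends 9
pad 1 to align 2 for mtime
mtime at 10 (size 8, align 2) → ends 18
signature at 18 (size 4, align 2) → ends 22
reserved at 22 (size 24, align 2) → ends 46
crc at 46 (size 4, align 2) → ends 50
inode at 50 (size 8, align 2) → ends 58
total 58 bytes, alignment 2
array of 15: 15 × 58 = 870

870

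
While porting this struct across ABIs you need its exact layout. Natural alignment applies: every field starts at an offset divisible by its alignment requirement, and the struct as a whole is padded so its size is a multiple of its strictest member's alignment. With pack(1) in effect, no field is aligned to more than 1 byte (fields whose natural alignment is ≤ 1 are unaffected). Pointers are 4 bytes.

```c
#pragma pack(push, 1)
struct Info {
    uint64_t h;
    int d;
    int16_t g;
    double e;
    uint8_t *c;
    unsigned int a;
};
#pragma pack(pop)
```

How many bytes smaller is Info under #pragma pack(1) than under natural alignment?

natural layout:
  0..8  h  (8B, 8-aligned)
  8..12  d  (4B, 4-aligned)
  12..14  g  (2B, 2-aligned)
  14..16  -- padding (2B)
  16..24  e  (8B, 8-aligned)
  24..28  c  (4B, 4-aligned)
  28..32  a  (4B, 4-aligned)
  sizeof = 32, alignof = 8
packed(1) layout:
  0..8  h  (8B, 1-aligned)
  8..12  d  (4B, 1-aligned)
  12..14  g  (2B, 1-aligned)
  14..22  e  (8B, 1-aligned)
  22..26  c  (4B, 1-aligned)
  26..30  a  (4B, 1-aligned)
  sizeof = 30, alignof = 1
32 − 30 = 2

2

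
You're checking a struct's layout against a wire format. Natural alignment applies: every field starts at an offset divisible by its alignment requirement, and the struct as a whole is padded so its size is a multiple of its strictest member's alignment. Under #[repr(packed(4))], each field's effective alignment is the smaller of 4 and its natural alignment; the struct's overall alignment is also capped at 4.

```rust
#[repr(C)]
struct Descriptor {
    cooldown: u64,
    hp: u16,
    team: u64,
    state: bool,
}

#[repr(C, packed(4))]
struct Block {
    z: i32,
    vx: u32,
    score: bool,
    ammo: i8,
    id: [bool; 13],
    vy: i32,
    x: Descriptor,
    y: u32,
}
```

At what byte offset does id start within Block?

10

Descriptor: @0: cooldown [8B, align 8] → 8; @8: hp [2B, align 2] → 10; +6 pad (align 8); @16: team [8B, align 8] → 24; @24: state [1B, align 1] → 25; +7 tail pad (align 8); size 32, align 8
@0: z [4B, align 4] → 4
@4: vx [4B, align 4] → 8
@8: score [1B, align 1] → 9
@9: ammo [1B, align 1] → 10
@10: id [13B, align 1] → 23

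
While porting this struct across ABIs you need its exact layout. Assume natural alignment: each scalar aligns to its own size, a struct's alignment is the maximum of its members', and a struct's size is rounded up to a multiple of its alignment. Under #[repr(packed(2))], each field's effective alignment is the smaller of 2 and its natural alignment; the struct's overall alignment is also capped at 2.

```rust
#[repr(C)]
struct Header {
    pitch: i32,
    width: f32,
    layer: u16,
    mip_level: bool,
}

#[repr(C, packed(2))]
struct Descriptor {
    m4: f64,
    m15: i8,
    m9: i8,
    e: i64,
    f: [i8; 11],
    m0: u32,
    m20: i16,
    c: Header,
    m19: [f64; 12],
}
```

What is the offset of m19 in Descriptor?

48

Header: @0: pitch [4B, align 4] → 4; @4: width [4B, align 4] → 8; @8: layer [2B, align 2] → 10; @10: mip_level [1B, align 1] → 11; +1 tail pad (align 4); size 12, align 4
@0: m4 [8B, align 2] → 8
@8: m15 [1B, align 1] → 9
@9: m9 [1B, align 1] → 10
@10: e [8B, align 2] → 18
@18: f [11B, align 1] → 29
+1 pad (align 2)
@30: m0 [4B, align 2] → 34
@34: m20 [2B, align 2] → 36
@36: c [12B, align 2] → 48
@48: m19 [96B, align 2] → 144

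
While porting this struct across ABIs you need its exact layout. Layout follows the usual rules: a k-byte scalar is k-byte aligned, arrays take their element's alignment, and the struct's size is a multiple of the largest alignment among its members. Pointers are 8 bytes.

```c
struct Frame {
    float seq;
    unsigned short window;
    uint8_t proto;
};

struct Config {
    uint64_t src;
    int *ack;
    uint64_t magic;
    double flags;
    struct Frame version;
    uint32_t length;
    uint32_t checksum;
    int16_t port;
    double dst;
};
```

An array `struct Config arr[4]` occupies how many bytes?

256

Frame: seq at 0 (size 4, align 4) → ends 4; window at 4 (size 2, align 2) → ends 6; proto at 6 (size 1, align 1) → ends 7; tail pad 1 to reach multiple of 4; total 8 bytes, alignment 4
src at 0 (size 8, align 8) → ends 8
ack at 8 (size 8, align 8) → ends 16
magic at 16 (size 8, align 8) → ends 24
flags at 24 (size 8, align 8) → ends 32
version at 32 (size 8, align 4) → ends 40
length at 40 (size 4, align 4) → ends 44
checksum at 44 (size 4, align 4) → ends 48
port at 48 (size 2, align 2) → ends 50
pad 6 to align 8 for dst
dst at 56 (size 8, align 8) → ends 64
total 64 bytes, alignment 8
array of 4: 4 × 64 = 256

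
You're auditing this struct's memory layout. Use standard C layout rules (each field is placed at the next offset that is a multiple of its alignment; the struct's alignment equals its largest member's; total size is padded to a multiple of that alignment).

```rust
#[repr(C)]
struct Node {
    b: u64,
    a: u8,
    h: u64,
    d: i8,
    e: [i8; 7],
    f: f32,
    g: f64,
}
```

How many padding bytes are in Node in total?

11

@0: b [8B, align 8] → 8
@8: a [1B, align 1] → 9
+7 pad (align 8)
@16: h [8B, align 8] → 24
@24: d [1B, align 1] → 25
@25: e [7B, align 1] → 32
@32: f [4B, align 4] → 36
+4 pad (align 8)
@40: g [8B, align 8] → 48
size 48, align 8
data bytes 37, size 48 → padding 11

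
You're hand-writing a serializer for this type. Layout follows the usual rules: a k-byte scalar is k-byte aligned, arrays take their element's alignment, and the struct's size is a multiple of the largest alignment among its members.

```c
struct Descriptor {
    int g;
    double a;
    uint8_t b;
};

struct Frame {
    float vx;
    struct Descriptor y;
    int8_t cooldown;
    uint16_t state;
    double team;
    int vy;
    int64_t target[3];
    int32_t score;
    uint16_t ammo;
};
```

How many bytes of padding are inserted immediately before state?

Descriptor: 0..4  g  (4B, 4-aligned); 4..8  -- padding (4B); 8..16  a  (8B, 8-aligned); 16..17  b  (1B, 1-aligned); 17..24  -- tail padding (7B); sizeof = 24, alignof = 8
0..4  vx  (4B, 4-aligned)
4..8  -- padding (4B)
8..32  y  (24B, 8-aligned)
32..33  cooldown  (1B, 1-aligned)
33..34  -- padding (1B)
34..36  state  (2B, 2-aligned)

1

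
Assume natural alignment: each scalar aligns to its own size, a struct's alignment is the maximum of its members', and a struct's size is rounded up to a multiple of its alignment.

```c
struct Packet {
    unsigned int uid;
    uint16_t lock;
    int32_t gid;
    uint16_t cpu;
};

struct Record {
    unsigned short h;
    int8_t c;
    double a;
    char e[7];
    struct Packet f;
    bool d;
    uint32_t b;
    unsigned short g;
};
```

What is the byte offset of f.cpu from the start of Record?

Packet: 0..4  uid  (4B, 4-aligned); 4..6  lock  (2B, 2-aligned); 6..8  -- padding (2B); 8..12  gid  (4B, 4-aligned); 12..14  cpu  (2B, 2-aligned); 14..16  -- tail padding (2B); sizeof = 16, alignof = 4
0..2  h  (2B, 2-aligned)
2..3  c  (1B, 1-aligned)
3..8  -- padding (5B)
8..16  a  (8B, 8-aligned)
16..23  e  (7B, 1-aligned)
23..24  -- padding (1B)
24..40  f  (16B, 4-aligned)
within Packet: cpu at 12
24 + 12 = 36

36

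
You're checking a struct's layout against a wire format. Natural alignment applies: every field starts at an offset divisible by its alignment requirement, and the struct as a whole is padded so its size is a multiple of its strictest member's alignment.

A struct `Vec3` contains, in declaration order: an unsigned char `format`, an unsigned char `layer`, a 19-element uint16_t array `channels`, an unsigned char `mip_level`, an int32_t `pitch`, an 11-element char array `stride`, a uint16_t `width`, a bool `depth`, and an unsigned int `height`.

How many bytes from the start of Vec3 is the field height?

format at 0 (size 1, align 1) → ends 1
layer at 1 (size 1, align 1) → ends 2
channels at 2 (size 38, align 2) → ends 40
mip_level at 40 (size 1, align 1) → ends 41
pad 3 to align 4 for pitch
pitch at 44 (size 4, align 4) → ends 48
stride at 48 (size 11, align 1) → ends 59
pad 1 to align 2 for width
width at 60 (size 2, align 2) → ends 62
depth at 62 (size 1, align 1) → ends 63
pad 1 to align 4 for height
height at 64 (size 4, align 4) → ends 68

64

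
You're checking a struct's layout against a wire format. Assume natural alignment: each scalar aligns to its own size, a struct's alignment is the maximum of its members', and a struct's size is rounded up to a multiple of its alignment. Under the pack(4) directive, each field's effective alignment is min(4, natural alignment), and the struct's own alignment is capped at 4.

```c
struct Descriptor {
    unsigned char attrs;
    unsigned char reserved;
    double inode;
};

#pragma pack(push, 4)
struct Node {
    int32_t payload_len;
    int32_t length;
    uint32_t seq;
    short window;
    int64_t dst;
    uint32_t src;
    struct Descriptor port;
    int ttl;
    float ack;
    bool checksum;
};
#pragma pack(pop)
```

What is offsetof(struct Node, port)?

28

Descriptor: 0..1  attrs  (1B, 1-aligned); 1..2  reserved  (1B, 1-aligned); 2..8  -- padding (6B); 8..16  inode  (8B, 8-aligned); sizeof = 16, alignof = 8
0..4  payload_len  (4B, 4-aligned)
4..8  length  (4B, 4-aligned)
8..12  seq  (4B, 4-aligned)
12..14  window  (2B, 2-aligned)
14..16  -- padding (2B)
16..24  dst  (8B, 4-aligned)
24..28  src  (4B, 4-aligned)
28..44  port  (16B, 4-aligned)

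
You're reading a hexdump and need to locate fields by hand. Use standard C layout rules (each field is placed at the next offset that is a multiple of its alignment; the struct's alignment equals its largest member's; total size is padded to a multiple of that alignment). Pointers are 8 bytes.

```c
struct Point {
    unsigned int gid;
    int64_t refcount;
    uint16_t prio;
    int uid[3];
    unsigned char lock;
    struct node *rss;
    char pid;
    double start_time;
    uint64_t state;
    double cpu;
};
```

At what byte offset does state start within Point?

0..4  gid  (4B, 4-aligned)
4..8  -- padding (4B)
8..16  refcount  (8B, 8-aligned)
16..18  prio  (2B, 2-aligned)
18..20  -- padding (2B)
20..32  uid  (12B, 4-aligned)
32..33  lock  (1B, 1-aligned)
33..40  -- padding (7B)
40..48  rss  (8B, 8-aligned)
48..49  pid  (1B, 1-aligned)
49..56  -- padding (7B)
56..64  start_time  (8B, 8-aligned)
64..72  state  (8B, 8-aligned)

64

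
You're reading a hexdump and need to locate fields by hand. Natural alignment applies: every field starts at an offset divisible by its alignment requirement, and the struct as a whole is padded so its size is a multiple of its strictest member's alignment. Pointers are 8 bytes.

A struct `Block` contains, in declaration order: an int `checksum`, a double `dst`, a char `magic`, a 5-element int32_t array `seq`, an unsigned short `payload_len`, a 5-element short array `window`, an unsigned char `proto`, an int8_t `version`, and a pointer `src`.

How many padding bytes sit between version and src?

0..4  checksum  (4B, 4-aligned)
4..8  -- padding (4B)
8..16  dst  (8B, 8-aligned)
16..17  magic  (1B, 1-aligned)
17..20  -- padding (3B)
20..40  seq  (20B, 4-aligned)
40..42  payload_len  (2B, 2-aligned)
42..52  window  (10B, 2-aligned)
52..53  proto  (1B, 1-aligned)
53..54  version  (1B, 1-aligned)
54..56  -- padding (2B)
56..64  src  (8B, 8-aligned)

2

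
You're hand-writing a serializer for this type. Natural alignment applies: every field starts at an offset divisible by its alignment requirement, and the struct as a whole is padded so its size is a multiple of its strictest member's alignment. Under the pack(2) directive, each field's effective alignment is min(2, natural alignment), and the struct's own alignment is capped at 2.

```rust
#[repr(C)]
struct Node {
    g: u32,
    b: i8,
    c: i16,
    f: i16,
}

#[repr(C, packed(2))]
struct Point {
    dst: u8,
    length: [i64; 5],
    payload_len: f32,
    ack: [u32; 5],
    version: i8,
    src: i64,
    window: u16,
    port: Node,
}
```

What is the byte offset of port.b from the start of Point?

82

Node: g at 0 (size 4, align 4) → ends 4; b at 4 (size 1, align 1) → ends 5; pad 1 to align 2 for c; c at 6 (size 2, align 2) → ends 8; f at 8 (size 2, align 2) → ends 10; tail pad 2 to reach multiple of 4; total 12 bytes, alignment 4
dst at 0 (size 1, align 1) → ends 1
pad 1 to align 2 for length
length at 2 (size 40, align 2) → ends 42
payload_len at 42 (size 4, align 2) → ends 46
ack at 46 (size 20, align 2) → ends 66
version at 66 (size 1, align 1) → ends 67
pad 1 to align 2 for src
src at 68 (size 8, align 2) → ends 76
window at 76 (size 2, align 2) → ends 78
port at 78 (size 12, align 2) → ends 90
within Node: b at 4
78 + 4 = 82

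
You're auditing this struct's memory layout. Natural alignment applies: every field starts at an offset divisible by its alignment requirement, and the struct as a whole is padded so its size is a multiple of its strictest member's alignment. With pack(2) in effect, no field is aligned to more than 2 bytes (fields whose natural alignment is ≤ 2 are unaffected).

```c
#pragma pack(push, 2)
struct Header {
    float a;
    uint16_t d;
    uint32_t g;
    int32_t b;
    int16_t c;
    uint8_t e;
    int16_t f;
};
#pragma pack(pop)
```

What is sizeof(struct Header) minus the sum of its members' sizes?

1

@0: a [4B, align 2] → 4
@4: d [2B, align 2] → 6
@6: g [4B, align 2] → 10
@10: b [4B, align 2] → 14
@14: c [2B, align 2] → 16
@16: e [1B, align 1] → 17
+1 pad (align 2)
@18: f [2B, align 2] → 20
size 20, align 2
data bytes 19, size 20 → padding 1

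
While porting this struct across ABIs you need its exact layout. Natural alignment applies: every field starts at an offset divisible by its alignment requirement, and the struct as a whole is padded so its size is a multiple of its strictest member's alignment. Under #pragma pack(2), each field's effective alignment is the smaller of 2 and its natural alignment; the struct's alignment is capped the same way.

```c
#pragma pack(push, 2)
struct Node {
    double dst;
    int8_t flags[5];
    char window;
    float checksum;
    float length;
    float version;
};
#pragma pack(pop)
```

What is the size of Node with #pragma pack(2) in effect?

0..8  dst  (8B, 2-aligned)
8..13  flags  (5B, 1-aligned)
13..14  window  (1B, 1-aligned)
14..18  checksum  (4B, 2-aligned)
18..22  length  (4B, 2-aligned)
22..26  version  (4B, 2-aligned)
sizeof = 26, alignof = 2

26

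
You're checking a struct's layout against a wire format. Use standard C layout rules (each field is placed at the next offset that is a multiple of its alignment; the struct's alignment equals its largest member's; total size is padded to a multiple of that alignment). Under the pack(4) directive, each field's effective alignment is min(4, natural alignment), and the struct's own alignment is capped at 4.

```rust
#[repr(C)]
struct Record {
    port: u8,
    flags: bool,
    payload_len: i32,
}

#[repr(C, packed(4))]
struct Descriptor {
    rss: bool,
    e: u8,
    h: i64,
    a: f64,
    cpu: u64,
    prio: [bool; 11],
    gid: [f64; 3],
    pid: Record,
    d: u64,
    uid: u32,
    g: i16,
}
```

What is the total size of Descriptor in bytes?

88

Record: @0: port [1B, align 1] → 1; @1: flags [1B, align 1] → 2; +2 pad (align 4); @4: payload_len [4B, align 4] → 8; size 8, align 4
@0: rss [1B, align 1] → 1
@1: e [1B, align 1] → 2
+2 pad (align 4)
@4: h [8B, align 4] → 12
@12: a [8B, align 4] → 20
@20: cpu [8B, align 4] → 28
@28: prio [11B, align 1] → 39
+1 pad (align 4)
@40: gid [24B, align 4] → 64
@64: pid [8B, align 4] → 72
@72: d [8B, align 4] → 80
@80: uid [4B, align 4] → 84
@84: g [2B, align 2] → 86
+2 tail pad (align 4)
size 88, align 4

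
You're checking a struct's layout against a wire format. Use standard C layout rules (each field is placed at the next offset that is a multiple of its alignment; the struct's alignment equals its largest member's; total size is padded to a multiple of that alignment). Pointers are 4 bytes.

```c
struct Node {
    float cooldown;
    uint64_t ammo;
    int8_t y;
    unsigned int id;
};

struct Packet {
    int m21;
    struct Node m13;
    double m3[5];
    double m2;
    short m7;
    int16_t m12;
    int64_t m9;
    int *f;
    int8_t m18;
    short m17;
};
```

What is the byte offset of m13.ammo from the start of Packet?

Node: cooldown at 0 (size 4, align 4) → ends 4; pad 4 to align 8 for ammo; ammo at 8 (size 8, align 8) → ends 16; y at 16 (size 1, align 1) → ends 17; pad 3 to align 4 for id; id at 20 (size 4, align 4) → ends 24; total 24 bytes, alignment 8
m21 at 0 (size 4, align 4) → ends 4
pad 4 to align 8 for m13
m13 at 8 (size 24, align 8) → ends 32
within Node: ammo at 8
8 + 8 = 16

16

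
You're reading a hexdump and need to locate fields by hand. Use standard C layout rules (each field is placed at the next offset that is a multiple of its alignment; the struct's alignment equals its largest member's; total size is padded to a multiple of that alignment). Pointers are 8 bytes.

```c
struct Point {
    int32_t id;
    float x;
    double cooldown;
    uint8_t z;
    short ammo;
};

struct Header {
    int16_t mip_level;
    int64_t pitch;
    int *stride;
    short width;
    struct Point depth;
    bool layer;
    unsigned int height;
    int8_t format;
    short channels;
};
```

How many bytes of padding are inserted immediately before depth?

Point: 0..4  id  (4B, 4-aligned); 4..8  x  (4B, 4-aligned); 8..16  cooldown  (8B, 8-aligned); 16..17  z  (1B, 1-aligned); 17..18  -- padding (1B); 18..20  ammo  (2B, 2-aligned); 20..24  -- tail padding (4B); sizeof = 24, alignof = 8
0..2  mip_level  (2B, 2-aligned)
2..8  -- padding (6B)
8..16  pitch  (8B, 8-aligned)
16..24  stride  (8B, 8-aligned)
24..26  width  (2B, 2-aligned)
26..32  -- padding (6B)
32..56  depth  (24B, 8-aligned)

6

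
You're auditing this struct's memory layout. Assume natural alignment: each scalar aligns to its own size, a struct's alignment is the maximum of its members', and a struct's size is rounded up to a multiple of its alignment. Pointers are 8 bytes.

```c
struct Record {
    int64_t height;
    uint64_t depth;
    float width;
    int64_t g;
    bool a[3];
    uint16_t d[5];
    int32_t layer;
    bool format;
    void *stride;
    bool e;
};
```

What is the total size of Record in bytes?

72

@0: height [8B, align 8] → 8
@8: depth [8B, align 8] → 16
@16: width [4B, align 4] → 20
+4 pad (align 8)
@24: g [8B, align 8] → 32
@32: a [3B, align 1] → 35
+1 pad (align 2)
@36: d [10B, align 2] → 46
+2 pad (align 4)
@48: layer [4B, align 4] → 52
@52: format [1B, align 1] → 53
+3 pad (align 8)
@56: stride [8B, align 8] → 64
@64: e [1B, align 1] → 65
+7 tail pad (align 8)
size 72, align 8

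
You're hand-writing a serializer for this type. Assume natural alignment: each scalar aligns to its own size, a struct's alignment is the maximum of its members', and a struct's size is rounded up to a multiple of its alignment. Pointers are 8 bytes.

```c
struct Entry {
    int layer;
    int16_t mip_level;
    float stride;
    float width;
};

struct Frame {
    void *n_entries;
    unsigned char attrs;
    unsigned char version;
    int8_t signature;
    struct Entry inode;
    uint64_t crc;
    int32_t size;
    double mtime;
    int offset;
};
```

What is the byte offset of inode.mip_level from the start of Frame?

16

Entry: @0: layer [4B, align 4] → 4; @4: mip_level [2B, align 2] → 6; +2 pad (align 4); @8: stride [4B, align 4] → 12; @12: width [4B, align 4] → 16; size 16, align 4
@0: n_entries [8B, align 8] → 8
@8: attrs [1B, align 1] → 9
@9: version [1B, align 1] → 10
@10: signature [1B, align 1] → 11
+1 pad (align 4)
@12: inode [16B, align 4] → 28
within Entry: mip_level at 4
12 + 4 = 16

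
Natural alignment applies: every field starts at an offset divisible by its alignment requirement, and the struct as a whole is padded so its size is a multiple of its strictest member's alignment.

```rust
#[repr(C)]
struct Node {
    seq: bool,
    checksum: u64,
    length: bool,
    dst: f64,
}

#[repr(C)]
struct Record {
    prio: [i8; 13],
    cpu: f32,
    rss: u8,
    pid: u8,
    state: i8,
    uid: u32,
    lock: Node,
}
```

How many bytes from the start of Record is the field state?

Node: seq at 0 (size 1, align 1) → ends 1; pad 7 to align 8 for checksum; checksum at 8 (size 8, align 8) → ends 16; length at 16 (size 1, align 1) → ends 17; pad 7 to align 8 for dst; dst at 24 (size 8, align 8) → ends 32; total 32 bytes, alignment 8
prio at 0 (size 13, align 1) → ends 13
pad 3 to align 4 for cpu
cpu at 16 (size 4, align 4) → ends 20
rss at 20 (size 1, align 1) → ends 21
pid at 21 (size 1, align 1) → ends 22
state at 22 (size 1, align 1) → ends 23

22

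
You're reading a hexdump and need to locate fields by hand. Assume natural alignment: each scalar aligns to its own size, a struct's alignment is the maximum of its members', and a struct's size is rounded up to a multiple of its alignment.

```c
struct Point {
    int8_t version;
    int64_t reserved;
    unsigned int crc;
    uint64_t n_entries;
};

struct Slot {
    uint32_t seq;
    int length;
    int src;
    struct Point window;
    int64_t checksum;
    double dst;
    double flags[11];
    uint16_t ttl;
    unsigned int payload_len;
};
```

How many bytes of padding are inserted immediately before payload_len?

Point: 0..1  version  (1B, 1-aligned); 1..8  -- padding (7B); 8..16  reserved  (8B, 8-aligned); 16..20  crc  (4B, 4-aligned); 20..24  -- padding (4B); 24..32  n_entries  (8B, 8-aligned); sizeof = 32, alignof = 8
0..4  seq  (4B, 4-aligned)
4..8  length  (4B, 4-aligned)
8..12  src  (4B, 4-aligned)
12..16  -- padding (4B)
16..48  window  (32B, 8-aligned)
48..56  checksum  (8B, 8-aligned)
56..64  dst  (8B, 8-aligned)
64..152  flags  (88B, 8-aligned)
152..154  ttl  (2B, 2-aligned)
154..156  -- padding (2B)
156..160  payload_len  (4B, 4-aligned)

2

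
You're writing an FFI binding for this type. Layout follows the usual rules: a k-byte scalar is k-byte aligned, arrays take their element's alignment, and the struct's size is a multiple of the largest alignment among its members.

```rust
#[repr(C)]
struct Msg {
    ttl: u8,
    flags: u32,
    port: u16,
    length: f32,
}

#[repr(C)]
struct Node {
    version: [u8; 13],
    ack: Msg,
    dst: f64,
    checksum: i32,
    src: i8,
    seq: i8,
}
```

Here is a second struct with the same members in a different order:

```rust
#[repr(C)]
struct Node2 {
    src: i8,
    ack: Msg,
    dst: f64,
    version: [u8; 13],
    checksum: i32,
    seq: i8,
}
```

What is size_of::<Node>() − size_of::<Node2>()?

Msg: ttl at 0 (size 1, align 1) → ends 1; pad 3 to align 4 for flags; flags at 4 (size 4, align 4) → ends 8; port at 8 (size 2, align 2) → ends 10; pad 2 to align 4 for length; length at 12 (size 4, align 4) → ends 16; total 16 bytes, alignment 4
version at 0 (size 13, align 1) → ends 13
pad 3 to align 4 for ack
ack at 16 (size 16, align 4) → ends 32
dst at 32 (size 8, align 8) → ends 40
checksum at 40 (size 4, align 4) → ends 44
src at 44 (size 1, align 1) → ends 45
seq at 45 (size 1, align 1) → ends 46
tail pad 2 to reach multiple of 8
total 48 bytes, alignment 8
— Node2 —
src at 0 (size 1, align 1) → ends 1
pad 3 to align 4 for ack
ack at 4 (size 16, align 4) → ends 20
pad 4 to align 8 for dst
dst at 24 (size 8, align 8) → ends 32
version at 32 (size 13, align 1) → ends 45
pad 3 to align 4 for checksum
checksum at 48 (size 4, align 4) → ends 52
seq at 52 (size 1, align 1) → ends 53
tail pad 3 to reach multiple of 8
total 56 bytes, alignment 8
48 − 56 = -8

-8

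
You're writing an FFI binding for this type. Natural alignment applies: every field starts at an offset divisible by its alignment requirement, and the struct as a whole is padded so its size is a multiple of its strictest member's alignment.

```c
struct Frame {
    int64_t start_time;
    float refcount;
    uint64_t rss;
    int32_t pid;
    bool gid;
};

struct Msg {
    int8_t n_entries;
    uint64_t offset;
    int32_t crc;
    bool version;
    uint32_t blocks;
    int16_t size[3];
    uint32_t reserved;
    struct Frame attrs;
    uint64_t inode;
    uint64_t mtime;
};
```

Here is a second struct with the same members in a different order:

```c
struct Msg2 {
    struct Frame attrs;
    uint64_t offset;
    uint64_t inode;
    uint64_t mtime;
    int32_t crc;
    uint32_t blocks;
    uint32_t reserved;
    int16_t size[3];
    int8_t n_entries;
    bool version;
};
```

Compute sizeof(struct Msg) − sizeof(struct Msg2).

8

Frame: @0: start_time [8B, align 8] → 8; @8: refcount [4B, align 4] → 12; +4 pad (align 8); @16: rss [8B, align 8] → 24; @24: pid [4B, align 4] → 28; @28: gid [1B, align 1] → 29; +3 tail pad (align 8); size 32, align 8
@0: n_entries [1B, align 1] → 1
+7 pad (align 8)
@8: offset [8B, align 8] → 16
@16: crc [4B, align 4] → 20
@20: version [1B, align 1] → 21
+3 pad (align 4)
@24: blocks [4B, align 4] → 28
@28: size [6B, align 2] → 34
+2 pad (align 4)
@36: reserved [4B, align 4] → 40
@40: attrs [32B, align 8] → 72
@72: inode [8B, align 8] → 80
@80: mtime [8B, align 8] → 88
size 88, align 8
— Msg2 —
@0: attrs [32B, align 8] → 32
@32: offset [8B, align 8] → 40
@40: inode [8B, align 8] → 48
@48: mtime [8B, align 8] → 56
@56: crc [4B, align 4] → 60
@60: blocks [4B, align 4] → 64
@64: reserved [4B, align 4] → 68
@68: size [6B, align 2] → 74
@74: n_entries [1B, align 1] → 75
@75: version [1B, align 1] → 76
+4 tail pad (align 8)
size 80, align 8
88 − 80 = 8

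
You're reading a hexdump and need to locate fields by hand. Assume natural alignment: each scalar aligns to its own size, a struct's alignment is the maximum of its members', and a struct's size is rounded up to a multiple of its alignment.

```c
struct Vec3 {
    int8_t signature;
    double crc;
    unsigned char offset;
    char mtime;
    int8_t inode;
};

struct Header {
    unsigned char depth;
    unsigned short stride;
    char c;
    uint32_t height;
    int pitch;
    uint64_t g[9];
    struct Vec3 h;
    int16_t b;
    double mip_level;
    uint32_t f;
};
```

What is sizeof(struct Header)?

Vec3: @0: signature [1B, align 1] → 1; +7 pad (align 8); @8: crc [8B, align 8] → 16; @16: offset [1B, align 1] → 17; @17: mtime [1B, align 1] → 18; @18: inode [1B, align 1] → 19; +5 tail pad (align 8); size 24, align 8
@0: depth [1B, align 1] → 1
+1 pad (align 2)
@2: stride [2B, align 2] → 4
@4: c [1B, align 1] → 5
+3 pad (align 4)
@8: height [4B, align 4] → 12
@12: pitch [4B, align 4] → 16
@16: g [72B, align 8] → 88
@88: h [24B, align 8] → 112
@112: b [2B, align 2] → 114
+6 pad (align 8)
@120: mip_level [8B, align 8] → 128
@128: f [4B, align 4] → 132
+4 tail pad (align 8)
size 136, align 8

136 bytes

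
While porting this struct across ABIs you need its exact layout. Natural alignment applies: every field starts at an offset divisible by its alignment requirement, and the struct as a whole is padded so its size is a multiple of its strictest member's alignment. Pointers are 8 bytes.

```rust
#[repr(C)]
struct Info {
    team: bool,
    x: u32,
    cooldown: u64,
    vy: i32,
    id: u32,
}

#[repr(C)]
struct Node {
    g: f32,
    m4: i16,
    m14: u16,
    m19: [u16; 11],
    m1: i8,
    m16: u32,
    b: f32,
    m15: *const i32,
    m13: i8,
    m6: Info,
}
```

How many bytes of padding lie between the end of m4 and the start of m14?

Info: team at 0 (size 1, align 1) → ends 1; pad 3 to align 4 for x; x at 4 (size 4, align 4) → ends 8; cooldown at 8 (size 8, align 8) → ends 16; vy at 16 (size 4, align 4) → ends 20; id at 20 (size 4, align 4) → ends 24; total 24 bytes, alignment 8
g at 0 (size 4, align 4) → ends 4
m4 at 4 (size 2, align 2) → ends 6
m14 at 6 (size 2, align 2) → ends 8

0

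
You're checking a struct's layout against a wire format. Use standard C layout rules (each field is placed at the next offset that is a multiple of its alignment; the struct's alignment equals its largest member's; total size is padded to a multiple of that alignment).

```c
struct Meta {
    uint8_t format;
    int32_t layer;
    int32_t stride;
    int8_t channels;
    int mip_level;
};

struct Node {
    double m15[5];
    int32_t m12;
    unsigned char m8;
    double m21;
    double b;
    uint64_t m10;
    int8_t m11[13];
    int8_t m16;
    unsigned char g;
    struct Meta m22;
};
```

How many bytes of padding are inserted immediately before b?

0

Meta: format at 0 (size 1, align 1) → ends 1; pad 3 to align 4 for layer; layer at 4 (size 4, align 4) → ends 8; stride at 8 (size 4, align 4) → ends 12; channels at 12 (size 1, align 1) → ends 13; pad 3 to align 4 for mip_level; mip_level at 16 (size 4, align 4) → ends 20; total 20 bytes, alignment 4
m15 at 0 (size 40, align 8) → ends 40
m12 at 40 (size 4, align 4) → ends 44
m8 at 44 (size 1, align 1) → ends 45
pad 3 to align 8 for m21
m21 at 48 (size 8, align 8) → ends 56
b at 56 (size 8, align 8) → ends 64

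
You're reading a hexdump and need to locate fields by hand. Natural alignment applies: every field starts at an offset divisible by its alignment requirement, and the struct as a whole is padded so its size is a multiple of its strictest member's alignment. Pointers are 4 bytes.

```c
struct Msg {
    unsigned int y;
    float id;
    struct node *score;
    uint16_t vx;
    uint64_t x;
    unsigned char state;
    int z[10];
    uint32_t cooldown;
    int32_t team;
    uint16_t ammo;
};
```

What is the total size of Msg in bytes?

80

y at 0 (size 4, align 4) → ends 4
id at 4 (size 4, align 4) → ends 8
score at 8 (size 4, align 4) → ends 12
vx at 12 (size 2, align 2) → ends 14
pad 2 to align 8 for x
x at 16 (size 8, align 8) → ends 24
state at 24 (size 1, align 1) → ends 25
pad 3 to align 4 for z
z at 28 (size 40, align 4) → ends 68
cooldown at 68 (size 4, align 4) → ends 72
team at 72 (size 4, align 4) → ends 76
ammo at 76 (size 2, align 2) → ends 78
tail pad 2 to reach multiple of 8
total 80 bytes, alignment 8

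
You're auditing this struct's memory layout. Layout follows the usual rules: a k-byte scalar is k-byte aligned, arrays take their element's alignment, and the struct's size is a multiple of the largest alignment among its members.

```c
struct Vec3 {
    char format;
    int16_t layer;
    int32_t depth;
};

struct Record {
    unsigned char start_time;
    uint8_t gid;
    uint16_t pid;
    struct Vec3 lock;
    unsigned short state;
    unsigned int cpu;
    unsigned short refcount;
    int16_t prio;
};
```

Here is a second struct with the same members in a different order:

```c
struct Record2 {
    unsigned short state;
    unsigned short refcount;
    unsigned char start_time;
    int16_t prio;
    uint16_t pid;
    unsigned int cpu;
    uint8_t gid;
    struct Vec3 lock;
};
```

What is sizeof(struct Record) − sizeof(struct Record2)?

-4

Vec3: 0..1  format  (1B, 1-aligned); 1..2  -- padding (1B); 2..4  layer  (2B, 2-aligned); 4..8  depth  (4B, 4-aligned); sizeof = 8, alignof = 4
0..1  start_time  (1B, 1-aligned)
1..2  gid  (1B, 1-aligned)
2..4  pid  (2B, 2-aligned)
4..12  lock  (8B, 4-aligned)
12..14  state  (2B, 2-aligned)
14..16  -- padding (2B)
16..20  cpu  (4B, 4-aligned)
20..22  refcount  (2B, 2-aligned)
22..24  prio  (2B, 2-aligned)
sizeof = 24, alignof = 4
— Record2 —
0..2  state  (2B, 2-aligned)
2..4  refcount  (2B, 2-aligned)
4..5  start_time  (1B, 1-aligned)
5..6  -- padding (1B)
6..8  prio  (2B, 2-aligned)
8..10  pid  (2B, 2-aligned)
10..12  -- padding (2B)
12..16  cpu  (4B, 4-aligned)
16..17  gid  (1B, 1-aligned)
17..20  -- padding (3B)
20..28  lock  (8B, 4-aligned)
sizeof = 28, alignof = 4
24 − 28 = -4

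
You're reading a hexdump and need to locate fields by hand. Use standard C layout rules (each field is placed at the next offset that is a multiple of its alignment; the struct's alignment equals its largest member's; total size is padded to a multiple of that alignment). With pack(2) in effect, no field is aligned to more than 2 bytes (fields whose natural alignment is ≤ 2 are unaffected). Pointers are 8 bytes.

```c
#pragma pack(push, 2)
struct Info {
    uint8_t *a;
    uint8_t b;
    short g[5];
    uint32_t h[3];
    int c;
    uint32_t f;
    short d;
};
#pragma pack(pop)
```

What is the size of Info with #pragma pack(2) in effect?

a at 0 (size 8, align 2) → ends 8
b at 8 (size 1, align 1) → ends 9
pad 1 to align 2 for g
g at 10 (size 10, align 2) → ends 20
h at 20 (size 12, align 2) → ends 32
c at 32 (size 4, align 2) → ends 36
f at 36 (size 4, align 2) → ends 40
d at 40 (size 2, align 2) → ends 42
total 42 bytes, alignment 2

42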